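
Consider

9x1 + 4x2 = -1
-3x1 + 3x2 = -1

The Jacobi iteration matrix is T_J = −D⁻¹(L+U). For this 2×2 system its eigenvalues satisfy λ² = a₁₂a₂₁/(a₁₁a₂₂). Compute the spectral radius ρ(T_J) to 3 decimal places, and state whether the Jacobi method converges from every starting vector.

0.667

a₁₂a₂₁/(a₁₁a₂₂) = (4)·(-3) / ((9)·(3)) = -0.444444
ρ = √|-0.444444| = √0.444444 = 0.667
ρ < 1, so Jacobi converges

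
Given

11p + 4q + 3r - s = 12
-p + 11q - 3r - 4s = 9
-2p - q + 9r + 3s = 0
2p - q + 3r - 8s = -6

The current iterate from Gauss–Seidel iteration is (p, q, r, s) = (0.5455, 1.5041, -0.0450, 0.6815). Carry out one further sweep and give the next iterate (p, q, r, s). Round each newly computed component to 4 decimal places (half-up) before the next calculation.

(0.6182, 1.1099, 0.0335, 0.7784)

One sweep:
  p = (12 - (4)·1.5041 - (3)·-0.0450 - (-1)·0.6815) / (11) = 0.6182
  q = (9 - (-1)·0.6182 - (-3)·-0.0450 - (-4)·0.6815) / (11) = 1.1099
  r = (0 - (-2)·0.6182 - (-1)·1.1099 - (3)·0.6815) / (9) = 0.0335
  s = (-6 - (2)·0.6182 - (-1)·1.1099 - (3)·0.0335) / (-8) = 0.7784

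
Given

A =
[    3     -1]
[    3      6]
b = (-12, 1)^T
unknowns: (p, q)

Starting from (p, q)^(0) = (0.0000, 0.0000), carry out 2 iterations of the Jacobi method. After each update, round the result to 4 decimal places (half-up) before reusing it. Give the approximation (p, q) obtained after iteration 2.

(-3.9444, 2.1667)

Iteration 1:
  p = (-12 - (-1)·0.0000) / (3) = -4.0000
  q = (1 - (3)·0.0000) / (6) = 0.1667
Iteration 2:
  p = (-12 - (-1)·0.1667) / (3) = -3.9444
  q = (1 - (3)·-4.0000) / (6) = 2.1667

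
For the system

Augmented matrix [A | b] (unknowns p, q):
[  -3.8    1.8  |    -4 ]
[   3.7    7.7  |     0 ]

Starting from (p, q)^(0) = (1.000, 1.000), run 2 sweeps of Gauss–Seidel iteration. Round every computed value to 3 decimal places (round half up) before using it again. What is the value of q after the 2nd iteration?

Iteration 1:
  p = (-4 - (1.8)·1.000) / (-3.8) = 1.526
  q = (0 - (3.7)·1.526) / (7.7) = -0.733
Iteration 2:
  p = (-4 - (1.8)·-0.733) / (-3.8) = 0.705
  q = (0 - (3.7)·0.705) / (7.7) = -0.339

-0.339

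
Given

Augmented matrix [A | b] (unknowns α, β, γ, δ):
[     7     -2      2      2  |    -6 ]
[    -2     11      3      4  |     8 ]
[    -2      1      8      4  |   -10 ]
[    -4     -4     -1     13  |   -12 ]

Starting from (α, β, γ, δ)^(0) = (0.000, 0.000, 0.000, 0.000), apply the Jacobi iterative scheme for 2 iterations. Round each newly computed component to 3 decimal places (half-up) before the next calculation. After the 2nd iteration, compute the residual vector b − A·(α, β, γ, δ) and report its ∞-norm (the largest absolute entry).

5.549

Iteration 1:
  α = (-6 - (-2)·0.000 - (2)·0.000 - (2)·0.000) / (7) = -0.857
  β = (8 - (-2)·0.000 - (3)·0.000 - (4)·0.000) / (11) = 0.727
  γ = (-10 - (-2)·0.000 - (1)·0.000 - (4)·0.000) / (8) = -1.250
  δ = (-12 - (-4)·0.000 - (-4)·0.000 - (-1)·0.000) / (13) = -0.923
Iteration 2:
  α = (-6 - (-2)·0.727 - (2)·-1.250 - (2)·-0.923) / (7) = -0.029
  β = (8 - (-2)·-0.857 - (3)·-1.250 - (4)·-0.923) / (11) = 1.248
  γ = (-10 - (-2)·-0.857 - (1)·0.727 - (4)·-0.923) / (8) = -1.094
  δ = (-12 - (-4)·-0.857 - (-4)·0.727 - (-1)·-1.250) / (13) = -1.059
Residual b − A·x = (1.005, 1.732, 1.682, 5.549); ∞-norm = 5.549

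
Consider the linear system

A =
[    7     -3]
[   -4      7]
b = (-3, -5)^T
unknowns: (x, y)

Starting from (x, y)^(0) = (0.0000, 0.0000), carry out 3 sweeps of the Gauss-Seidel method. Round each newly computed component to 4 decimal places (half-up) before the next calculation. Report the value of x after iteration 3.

Iteration 1:
  x = (-3 - (-3)·0.0000) / (7) = -0.4286
  y = (-5 - (-4)·-0.4286) / (7) = -0.9592
Iteration 2:
  x = (-3 - (-3)·-0.9592) / (7) = -0.8397
  y = (-5 - (-4)·-0.8397) / (7) = -1.1941
Iteration 3:
  x = (-3 - (-3)·-1.1941) / (7) = -0.9403
  y = (-5 - (-4)·-0.9403) / (7) = -1.2516

-0.9403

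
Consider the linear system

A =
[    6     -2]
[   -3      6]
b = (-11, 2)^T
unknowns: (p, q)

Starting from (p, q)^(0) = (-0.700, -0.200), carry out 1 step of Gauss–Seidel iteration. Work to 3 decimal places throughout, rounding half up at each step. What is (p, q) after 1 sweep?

(-1.900, -0.617)

Iteration 1:
  p = (-11 - (-2)·-0.200) / (6) = -1.900
  q = (2 - (-3)·-1.900) / (6) = -0.617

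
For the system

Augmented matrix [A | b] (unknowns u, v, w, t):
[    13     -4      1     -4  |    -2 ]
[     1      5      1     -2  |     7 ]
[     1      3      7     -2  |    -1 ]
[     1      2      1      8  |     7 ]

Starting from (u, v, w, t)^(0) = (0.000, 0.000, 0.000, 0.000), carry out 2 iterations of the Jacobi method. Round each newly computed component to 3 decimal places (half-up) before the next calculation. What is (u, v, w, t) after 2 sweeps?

(0.557, 1.809, -0.471, 0.562)

Iteration 1:
  u = (-2 - (-4)·0.000 - (1)·0.000 - (-4)·0.000) / (13) = -0.154
  v = (7 - (1)·0.000 - (1)·0.000 - (-2)·0.000) / (5) = 1.400
  w = (-1 - (1)·0.000 - (3)·0.000 - (-2)·0.000) / (7) = -0.143
  t = (7 - (1)·0.000 - (2)·0.000 - (1)·0.000) / (8) = 0.875
Iteration 2:
  u = (-2 - (-4)·1.400 - (1)·-0.143 - (-4)·0.875) / (13) = 0.557
  v = (7 - (1)·-0.154 - (1)·-0.143 - (-2)·0.875) / (5) = 1.809
  w = (-1 - (1)·-0.154 - (3)·1.400 - (-2)·0.875) / (7) = -0.471
  t = (7 - (1)·-0.154 - (2)·1.400 - (1)·-0.143) / (8) = 0.562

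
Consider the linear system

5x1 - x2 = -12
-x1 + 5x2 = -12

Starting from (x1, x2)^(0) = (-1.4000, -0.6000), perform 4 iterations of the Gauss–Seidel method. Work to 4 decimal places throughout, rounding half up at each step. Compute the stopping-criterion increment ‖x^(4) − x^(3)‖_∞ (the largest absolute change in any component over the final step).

0.0008

Iteration 1:
  x1 = (-12 - (-1)·-0.6000) / (5) = -2.5200
  x2 = (-12 - (-1)·-2.5200) / (5) = -2.9040
Iteration 2:
  x1 = (-12 - (-1)·-2.9040) / (5) = -2.9808
  x2 = (-12 - (-1)·-2.9808) / (5) = -2.9962
Iteration 3:
  x1 = (-12 - (-1)·-2.9962) / (5) = -2.9992
  x2 = (-12 - (-1)·-2.9992) / (5) = -2.9998
Iteration 4:
  x1 = (-12 - (-1)·-2.9998) / (5) = -3.0000
  x2 = (-12 - (-1)·-3.0000) / (5) = -3.0000
Change: (-0.0008, -0.0002) → max |·| = 0.0008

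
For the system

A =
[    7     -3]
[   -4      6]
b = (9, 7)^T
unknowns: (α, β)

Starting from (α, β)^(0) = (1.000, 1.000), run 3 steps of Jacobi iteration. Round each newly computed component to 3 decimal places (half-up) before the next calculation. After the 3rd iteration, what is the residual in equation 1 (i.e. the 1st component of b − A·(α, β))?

Iteration 1:
  α = (9 - (-3)·1.000) / (7) = 1.714
  β = (7 - (-4)·1.000) / (6) = 1.833
Iteration 2:
  α = (9 - (-3)·1.833) / (7) = 2.071
  β = (7 - (-4)·1.714) / (6) = 2.309
Iteration 3:
  α = (9 - (-3)·2.309) / (7) = 2.275
  β = (7 - (-4)·2.071) / (6) = 2.547
Residual b − A·x = (0.716, 0.818)

0.716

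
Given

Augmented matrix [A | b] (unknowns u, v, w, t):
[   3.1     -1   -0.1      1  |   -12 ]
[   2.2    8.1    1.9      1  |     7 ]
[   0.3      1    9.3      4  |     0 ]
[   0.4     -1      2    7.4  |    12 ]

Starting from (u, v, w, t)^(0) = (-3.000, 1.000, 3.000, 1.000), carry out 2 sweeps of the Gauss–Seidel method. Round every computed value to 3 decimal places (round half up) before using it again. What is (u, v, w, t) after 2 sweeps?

(-4.214, 1.851, -0.959, 2.359)

Iteration 1:
  u = (-12 - (-1)·1.000 - (-0.1)·3.000 - (1)·1.000) / (3.1) = -3.774
  v = (7 - (2.2)·-3.774 - (1.9)·3.000 - (1)·1.000) / (8.1) = 1.062
  w = (0 - (0.3)·-3.774 - (1)·1.062 - (4)·1.000) / (9.3) = -0.423
  t = (12 - (0.4)·-3.774 - (-1)·1.062 - (2)·-0.423) / (7.4) = 2.083
Iteration 2:
  u = (-12 - (-1)·1.062 - (-0.1)·-0.423 - (1)·2.083) / (3.1) = -4.214
  v = (7 - (2.2)·-4.214 - (1.9)·-0.423 - (1)·2.083) / (8.1) = 1.851
  w = (0 - (0.3)·-4.214 - (1)·1.851 - (4)·2.083) / (9.3) = -0.959
  t = (12 - (0.4)·-4.214 - (-1)·1.851 - (2)·-0.959) / (7.4) = 2.359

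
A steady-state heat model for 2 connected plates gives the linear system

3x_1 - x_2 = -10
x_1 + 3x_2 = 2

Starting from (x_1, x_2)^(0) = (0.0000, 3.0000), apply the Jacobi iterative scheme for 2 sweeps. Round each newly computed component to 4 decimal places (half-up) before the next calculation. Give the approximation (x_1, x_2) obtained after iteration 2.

(-3.1111, 1.4444)

Iteration 1:
  x_1 = (-10 - (-1)·3.0000) / (3) = -2.3333
  x_2 = (2 - (1)·0.0000) / (3) = 0.6667
Iteration 2:
  x_1 = (-10 - (-1)·0.6667) / (3) = -3.1111
  x_2 = (2 - (1)·-2.3333) / (3) = 1.4444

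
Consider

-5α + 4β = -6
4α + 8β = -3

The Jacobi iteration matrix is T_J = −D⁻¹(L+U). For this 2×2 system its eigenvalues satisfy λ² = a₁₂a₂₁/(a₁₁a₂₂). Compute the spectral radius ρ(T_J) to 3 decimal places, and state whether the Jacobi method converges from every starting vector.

a₁₂a₂₁/(a₁₁a₂₂) = (4)·(4) / ((-5)·(8)) = -0.400000
ρ = √|-0.400000| = √0.400000 = 0.632
ρ < 1, so Jacobi converges

0.632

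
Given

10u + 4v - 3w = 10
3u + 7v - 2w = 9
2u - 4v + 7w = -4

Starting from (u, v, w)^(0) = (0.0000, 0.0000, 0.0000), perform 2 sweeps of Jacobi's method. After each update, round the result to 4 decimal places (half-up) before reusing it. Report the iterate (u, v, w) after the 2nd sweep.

(0.3143, 0.6939, -0.1225)

Iteration 1:
  u = (10 - (4)·0.0000 - (-3)·0.0000) / (10) = 1.0000
  v = (9 - (3)·0.0000 - (-2)·0.0000) / (7) = 1.2857
  w = (-4 - (2)·0.0000 - (-4)·0.0000) / (7) = -0.5714
Iteration 2:
  u = (10 - (4)·1.2857 - (-3)·-0.5714) / (10) = 0.3143
  v = (9 - (3)·1.0000 - (-2)·-0.5714) / (7) = 0.6939
  w = (-4 - (2)·1.0000 - (-4)·1.2857) / (7) = -0.1225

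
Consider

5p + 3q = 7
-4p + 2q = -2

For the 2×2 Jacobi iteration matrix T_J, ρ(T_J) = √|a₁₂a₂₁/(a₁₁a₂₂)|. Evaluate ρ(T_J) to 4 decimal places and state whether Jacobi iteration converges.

a₁₂a₂₁/(a₁₁a₂₂) = (3)·(-4) / ((5)·(2)) = -1.200000
ρ = √|-1.200000| = √1.200000 = 1.0954
ρ > 1, so Jacobi diverges

1.0954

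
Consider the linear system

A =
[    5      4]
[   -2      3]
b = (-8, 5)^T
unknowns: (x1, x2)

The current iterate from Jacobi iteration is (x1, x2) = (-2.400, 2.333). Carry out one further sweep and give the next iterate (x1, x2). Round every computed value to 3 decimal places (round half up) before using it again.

One sweep:
  x1 = (-8 - (4)·2.333) / (5) = -3.466
  x2 = (5 - (-2)·-2.400) / (3) = 0.067

(-3.466, 0.067)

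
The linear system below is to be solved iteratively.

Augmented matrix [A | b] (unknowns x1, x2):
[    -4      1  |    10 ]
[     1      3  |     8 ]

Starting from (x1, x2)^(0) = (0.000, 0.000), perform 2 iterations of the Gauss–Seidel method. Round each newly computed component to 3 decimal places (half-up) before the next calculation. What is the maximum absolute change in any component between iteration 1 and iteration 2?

0.875

Iteration 1:
  x1 = (10 - (1)·0.000) / (-4) = -2.500
  x2 = (8 - (1)·-2.500) / (3) = 3.500
Iteration 2:
  x1 = (10 - (1)·3.500) / (-4) = -1.625
  x2 = (8 - (1)·-1.625) / (3) = 3.208
Change: (0.875, -0.292) → max |·| = 0.875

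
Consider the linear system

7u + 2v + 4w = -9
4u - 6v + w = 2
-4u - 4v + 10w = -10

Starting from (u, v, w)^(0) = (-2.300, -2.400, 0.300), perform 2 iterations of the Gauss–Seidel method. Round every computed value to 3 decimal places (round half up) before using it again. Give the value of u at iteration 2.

Iteration 1:
  u = (-9 - (2)·-2.400 - (4)·0.300) / (7) = -0.771
  v = (2 - (4)·-0.771 - (1)·0.300) / (-6) = -0.797
  w = (-10 - (-4)·-0.771 - (-4)·-0.797) / (10) = -1.627
Iteration 2:
  u = (-9 - (2)·-0.797 - (4)·-1.627) / (7) = -0.128
  v = (2 - (4)·-0.128 - (1)·-1.627) / (-6) = -0.690
  w = (-10 - (-4)·-0.128 - (-4)·-0.690) / (10) = -1.327

-0.128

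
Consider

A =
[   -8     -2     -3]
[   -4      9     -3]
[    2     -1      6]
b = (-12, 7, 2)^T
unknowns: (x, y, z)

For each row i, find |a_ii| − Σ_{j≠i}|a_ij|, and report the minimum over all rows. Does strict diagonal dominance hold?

row 1: |-8| − (2+3) = 3
row 2: |9| − (4+3) = 2
row 3: |6| − (2+1) = 3
minimum over rows = 2 → strictly diagonally dominant (convergence guaranteed)

2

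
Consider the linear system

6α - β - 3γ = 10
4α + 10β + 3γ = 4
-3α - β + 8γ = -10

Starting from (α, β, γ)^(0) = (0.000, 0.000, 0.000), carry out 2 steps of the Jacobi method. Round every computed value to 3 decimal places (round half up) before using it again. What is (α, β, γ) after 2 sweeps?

Iteration 1:
  α = (10 - (-1)·0.000 - (-3)·0.000) / (6) = 1.667
  β = (4 - (4)·0.000 - (3)·0.000) / (10) = 0.400
  γ = (-10 - (-3)·0.000 - (-1)·0.000) / (8) = -1.250
Iteration 2:
  α = (10 - (-1)·0.400 - (-3)·-1.250) / (6) = 1.108
  β = (4 - (4)·1.667 - (3)·-1.250) / (10) = 0.108
  γ = (-10 - (-3)·1.667 - (-1)·0.400) / (8) = -0.575

(1.108, 0.108, -0.575)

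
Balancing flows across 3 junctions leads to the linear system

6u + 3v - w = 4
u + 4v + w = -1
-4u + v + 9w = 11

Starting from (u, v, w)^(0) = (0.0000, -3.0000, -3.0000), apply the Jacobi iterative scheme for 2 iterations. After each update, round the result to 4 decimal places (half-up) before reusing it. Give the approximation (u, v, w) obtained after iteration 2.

(0.6759, -1.0556, 1.9074)

Iteration 1:
  u = (4 - (3)·-3.0000 - (-1)·-3.0000) / (6) = 1.6667
  v = (-1 - (1)·0.0000 - (1)·-3.0000) / (4) = 0.5000
  w = (11 - (-4)·0.0000 - (1)·-3.0000) / (9) = 1.5556
Iteration 2:
  u = (4 - (3)·0.5000 - (-1)·1.5556) / (6) = 0.6759
  v = (-1 - (1)·1.6667 - (1)·1.5556) / (4) = -1.0556
  w = (11 - (-4)·1.6667 - (1)·0.5000) / (9) = 1.9074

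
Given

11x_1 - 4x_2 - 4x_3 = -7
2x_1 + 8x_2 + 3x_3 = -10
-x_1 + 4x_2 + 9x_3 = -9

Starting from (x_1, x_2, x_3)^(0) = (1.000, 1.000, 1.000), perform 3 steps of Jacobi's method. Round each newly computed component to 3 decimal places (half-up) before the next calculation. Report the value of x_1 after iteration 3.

Iteration 1:
  x_1 = (-7 - (-4)·1.000 - (-4)·1.000) / (11) = 0.091
  x_2 = (-10 - (2)·1.000 - (3)·1.000) / (8) = -1.875
  x_3 = (-9 - (-1)·1.000 - (4)·1.000) / (9) = -1.333
Iteration 2:
  x_1 = (-7 - (-4)·-1.875 - (-4)·-1.333) / (11) = -1.803
  x_2 = (-10 - (2)·0.091 - (3)·-1.333) / (8) = -0.773
  x_3 = (-9 - (-1)·0.091 - (4)·-1.875) / (9) = -0.157
Iteration 3:
  x_1 = (-7 - (-4)·-0.773 - (-4)·-0.157) / (11) = -0.975
  x_2 = (-10 - (2)·-1.803 - (3)·-0.157) / (8) = -0.740
  x_3 = (-9 - (-1)·-1.803 - (4)·-0.773) / (9) = -0.857

-0.975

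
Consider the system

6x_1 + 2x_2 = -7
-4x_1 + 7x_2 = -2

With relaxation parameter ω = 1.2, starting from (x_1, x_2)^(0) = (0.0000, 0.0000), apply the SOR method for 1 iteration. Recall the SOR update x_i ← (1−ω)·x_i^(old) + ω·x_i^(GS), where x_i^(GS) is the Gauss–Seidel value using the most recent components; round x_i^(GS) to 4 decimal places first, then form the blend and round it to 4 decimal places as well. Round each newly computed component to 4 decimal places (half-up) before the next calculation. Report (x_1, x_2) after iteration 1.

Iteration 1:
  x_1: GS value = (-7 - (2)·0.0000) / (6) = -1.1667;  x_1 ← (1−ω)·0.0000 + ω·-1.1667 = -1.4000
  x_2: GS value = (-2 - (-4)·-1.4000) / (7) = -1.0857;  x_2 ← (1−ω)·0.0000 + ω·-1.0857 = -1.3028

(-1.4000, -1.3028)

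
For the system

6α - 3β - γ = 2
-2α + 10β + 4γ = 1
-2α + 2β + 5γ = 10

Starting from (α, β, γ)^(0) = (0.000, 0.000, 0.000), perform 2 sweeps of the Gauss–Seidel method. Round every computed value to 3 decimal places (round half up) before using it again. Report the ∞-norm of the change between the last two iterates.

Iteration 1:
  α = (2 - (-3)·0.000 - (-1)·0.000) / (6) = 0.333
  β = (1 - (-2)·0.333 - (4)·0.000) / (10) = 0.167
  γ = (10 - (-2)·0.333 - (2)·0.167) / (5) = 2.066
Iteration 2:
  α = (2 - (-3)·0.167 - (-1)·2.066) / (6) = 0.761
  β = (1 - (-2)·0.761 - (4)·2.066) / (10) = -0.574
  γ = (10 - (-2)·0.761 - (2)·-0.574) / (5) = 2.534
Change: (0.428, -0.741, 0.468) → max |·| = 0.741

0.741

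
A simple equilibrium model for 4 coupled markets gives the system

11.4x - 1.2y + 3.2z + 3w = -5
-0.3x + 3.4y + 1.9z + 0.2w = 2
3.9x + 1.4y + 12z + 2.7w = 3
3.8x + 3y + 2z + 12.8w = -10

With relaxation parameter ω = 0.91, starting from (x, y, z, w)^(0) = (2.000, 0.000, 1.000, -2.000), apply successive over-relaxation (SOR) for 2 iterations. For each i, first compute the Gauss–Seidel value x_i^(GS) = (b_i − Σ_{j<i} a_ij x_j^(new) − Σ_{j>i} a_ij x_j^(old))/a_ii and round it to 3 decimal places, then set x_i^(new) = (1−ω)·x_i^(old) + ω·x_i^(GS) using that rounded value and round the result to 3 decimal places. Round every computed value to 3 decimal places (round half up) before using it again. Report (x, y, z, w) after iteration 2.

Iteration 1:
  x: GS value = (-5 - (-1.2)·0.000 - (3.2)·1.000 - (3)·-2.000) / (11.4) = -0.193;  x ← (1−ω)·2.000 + ω·-0.193 = 0.004
  y: GS value = (2 - (-0.3)·0.004 - (1.9)·1.000 - (0.2)·-2.000) / (3.4) = 0.147;  y ← (1−ω)·0.000 + ω·0.147 = 0.134
  z: GS value = (3 - (3.9)·0.004 - (1.4)·0.134 - (2.7)·-2.000) / (12) = 0.683;  z ← (1−ω)·1.000 + ω·0.683 = 0.712
  w: GS value = (-10 - (3.8)·0.004 - (3)·0.134 - (2)·0.712) / (12.8) = -0.925;  w ← (1−ω)·-2.000 + ω·-0.925 = -1.022
Iteration 2:
  x: GS value = (-5 - (-1.2)·0.134 - (3.2)·0.712 - (3)·-1.022) / (11.4) = -0.355;  x ← (1−ω)·0.004 + ω·-0.355 = -0.323
  y: GS value = (2 - (-0.3)·-0.323 - (1.9)·0.712 - (0.2)·-1.022) / (3.4) = 0.222;  y ← (1−ω)·0.134 + ω·0.222 = 0.214
  z: GS value = (3 - (3.9)·-0.323 - (1.4)·0.214 - (2.7)·-1.022) / (12) = 0.560;  z ← (1−ω)·0.712 + ω·0.560 = 0.574
  w: GS value = (-10 - (3.8)·-0.323 - (3)·0.214 - (2)·0.574) / (12.8) = -0.825;  w ← (1−ω)·-1.022 + ω·-0.825 = -0.843

(-0.323, 0.214, 0.574, -0.843)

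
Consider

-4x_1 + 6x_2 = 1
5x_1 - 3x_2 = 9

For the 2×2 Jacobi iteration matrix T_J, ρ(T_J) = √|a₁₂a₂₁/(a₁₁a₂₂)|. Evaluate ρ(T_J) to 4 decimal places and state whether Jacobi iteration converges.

a₁₂a₂₁/(a₁₁a₂₂) = (6)·(5) / ((-4)·(-3)) = 2.500000
ρ = √|2.500000| = √2.500000 = 1.5811
ρ > 1, so Jacobi diverges

1.5811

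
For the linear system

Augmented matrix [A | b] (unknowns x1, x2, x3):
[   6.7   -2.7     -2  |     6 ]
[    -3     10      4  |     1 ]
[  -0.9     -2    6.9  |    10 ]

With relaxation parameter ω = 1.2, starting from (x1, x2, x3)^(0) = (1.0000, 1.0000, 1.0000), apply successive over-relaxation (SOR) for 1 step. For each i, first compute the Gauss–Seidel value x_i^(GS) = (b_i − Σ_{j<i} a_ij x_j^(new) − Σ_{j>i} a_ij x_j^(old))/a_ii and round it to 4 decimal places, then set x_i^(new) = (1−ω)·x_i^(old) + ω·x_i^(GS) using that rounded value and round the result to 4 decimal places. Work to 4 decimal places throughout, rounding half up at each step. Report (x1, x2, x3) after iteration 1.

(1.7164, 0.0579, 1.8279)

Iteration 1:
  x1: GS value = (6 - (-2.7)·1.0000 - (-2)·1.0000) / (6.7) = 1.5970;  x1 ← (1−ω)·1.0000 + ω·1.5970 = 1.7164
  x2: GS value = (1 - (-3)·1.7164 - (4)·1.0000) / (10) = 0.2149;  x2 ← (1−ω)·1.0000 + ω·0.2149 = 0.0579
  x3: GS value = (10 - (-0.9)·1.7164 - (-2)·0.0579) / (6.9) = 1.6899;  x3 ← (1−ω)·1.0000 + ω·1.6899 = 1.8279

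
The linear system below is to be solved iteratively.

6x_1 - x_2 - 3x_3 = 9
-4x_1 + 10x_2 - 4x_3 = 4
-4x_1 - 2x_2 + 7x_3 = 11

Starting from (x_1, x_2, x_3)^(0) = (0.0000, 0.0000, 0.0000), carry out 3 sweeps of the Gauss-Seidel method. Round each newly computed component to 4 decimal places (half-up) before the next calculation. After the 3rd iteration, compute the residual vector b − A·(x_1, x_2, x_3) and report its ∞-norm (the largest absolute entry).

3.3657

Iteration 1:
  x_1 = (9 - (-1)·0.0000 - (-3)·0.0000) / (6) = 1.5000
  x_2 = (4 - (-4)·1.5000 - (-4)·0.0000) / (10) = 1.0000
  x_3 = (11 - (-4)·1.5000 - (-2)·1.0000) / (7) = 2.7143
Iteration 2:
  x_1 = (9 - (-1)·1.0000 - (-3)·2.7143) / (6) = 3.0238
  x_2 = (4 - (-4)·3.0238 - (-4)·2.7143) / (10) = 2.6952
  x_3 = (11 - (-4)·3.0238 - (-2)·2.6952) / (7) = 4.0694
Iteration 3:
  x_1 = (9 - (-1)·2.6952 - (-3)·4.0694) / (6) = 3.9839
  x_2 = (4 - (-4)·3.9839 - (-4)·4.0694) / (10) = 3.6213
  x_3 = (11 - (-4)·3.9839 - (-2)·3.6213) / (7) = 4.8826
Residual b − A·x = (3.3657, 3.2530, 0.0000); ∞-norm = 3.3657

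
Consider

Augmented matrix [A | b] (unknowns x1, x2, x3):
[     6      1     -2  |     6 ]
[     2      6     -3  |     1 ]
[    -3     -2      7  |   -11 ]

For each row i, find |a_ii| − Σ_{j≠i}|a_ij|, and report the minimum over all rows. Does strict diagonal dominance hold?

row 1: |6| − (1+2) = 3
row 2: |6| − (2+3) = 1
row 3: |7| − (3+2) = 2
minimum over rows = 1 → strictly diagonally dominant (convergence guaranteed)

1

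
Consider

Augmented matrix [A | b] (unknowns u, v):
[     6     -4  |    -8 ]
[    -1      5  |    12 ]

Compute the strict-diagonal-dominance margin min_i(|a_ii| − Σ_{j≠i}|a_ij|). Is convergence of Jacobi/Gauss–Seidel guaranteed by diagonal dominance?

row 1: |6| − (4) = 2
row 2: |5| − (1) = 4
minimum over rows = 2 → strictly diagonally dominant (convergence guaranteed)

2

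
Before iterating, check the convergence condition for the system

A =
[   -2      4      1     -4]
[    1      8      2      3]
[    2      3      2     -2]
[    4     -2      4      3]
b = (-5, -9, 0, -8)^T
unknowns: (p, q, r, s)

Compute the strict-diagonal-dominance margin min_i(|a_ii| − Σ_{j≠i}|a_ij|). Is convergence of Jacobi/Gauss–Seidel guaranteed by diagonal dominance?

-7

row 1: |-2| − (4+1+4) = -7
row 2: |8| − (1+2+3) = 2
row 3: |2| − (2+3+2) = -5
row 4: |3| − (4+2+4) = -7
minimum over rows = -7 → not strictly diagonally dominant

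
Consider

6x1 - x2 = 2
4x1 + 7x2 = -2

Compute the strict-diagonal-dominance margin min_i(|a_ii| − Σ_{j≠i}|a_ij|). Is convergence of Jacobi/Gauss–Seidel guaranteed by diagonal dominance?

3

row 1: |6| − (1) = 5
row 2: |7| − (4) = 3
minimum over rows = 3 → strictly diagonally dominant (convergence guaranteed)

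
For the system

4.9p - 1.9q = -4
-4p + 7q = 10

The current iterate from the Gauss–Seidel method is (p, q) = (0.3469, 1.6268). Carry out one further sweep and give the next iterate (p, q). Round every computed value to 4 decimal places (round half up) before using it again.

(-0.1855, 1.3226)

One sweep:
  p = (-4 - (-1.9)·1.6268) / (4.9) = -0.1855
  q = (10 - (-4)·-0.1855) / (7) = 1.3226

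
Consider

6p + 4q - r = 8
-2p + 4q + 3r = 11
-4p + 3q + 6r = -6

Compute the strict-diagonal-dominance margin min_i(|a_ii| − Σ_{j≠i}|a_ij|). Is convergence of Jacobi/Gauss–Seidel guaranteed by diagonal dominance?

-1

row 1: |6| − (4+1) = 1
row 2: |4| − (2+3) = -1
row 3: |6| − (4+3) = -1
minimum over rows = -1 → not strictly diagonally dominant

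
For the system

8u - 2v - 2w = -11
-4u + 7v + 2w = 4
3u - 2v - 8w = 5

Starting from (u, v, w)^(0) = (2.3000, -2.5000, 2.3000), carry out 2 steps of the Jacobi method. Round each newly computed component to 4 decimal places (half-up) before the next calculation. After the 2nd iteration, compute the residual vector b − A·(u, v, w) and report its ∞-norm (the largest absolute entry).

8.0940

Iteration 1:
  u = (-11 - (-2)·-2.5000 - (-2)·2.3000) / (8) = -1.4250
  v = (4 - (-4)·2.3000 - (2)·2.3000) / (7) = 1.2286
  w = (5 - (3)·2.3000 - (-2)·-2.5000) / (-8) = 0.8625
Iteration 2:
  u = (-11 - (-2)·1.2286 - (-2)·0.8625) / (8) = -0.8522
  v = (4 - (-4)·-1.4250 - (2)·0.8625) / (7) = -0.4893
  w = (5 - (3)·-1.4250 - (-2)·1.2286) / (-8) = -1.4665
Residual b − A·x = (-8.0940, 6.9493, -5.1540); ∞-norm = 8.0940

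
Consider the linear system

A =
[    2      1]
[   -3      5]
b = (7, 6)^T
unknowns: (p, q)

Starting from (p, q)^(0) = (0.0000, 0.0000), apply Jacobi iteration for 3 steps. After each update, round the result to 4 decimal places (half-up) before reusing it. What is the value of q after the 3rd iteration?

Iteration 1:
  p = (7 - (1)·0.0000) / (2) = 3.5000
  q = (6 - (-3)·0.0000) / (5) = 1.2000
Iteration 2:
  p = (7 - (1)·1.2000) / (2) = 2.9000
  q = (6 - (-3)·3.5000) / (5) = 3.3000
Iteration 3:
  p = (7 - (1)·3.3000) / (2) = 1.8500
  q = (6 - (-3)·2.9000) / (5) = 2.9400

2.9400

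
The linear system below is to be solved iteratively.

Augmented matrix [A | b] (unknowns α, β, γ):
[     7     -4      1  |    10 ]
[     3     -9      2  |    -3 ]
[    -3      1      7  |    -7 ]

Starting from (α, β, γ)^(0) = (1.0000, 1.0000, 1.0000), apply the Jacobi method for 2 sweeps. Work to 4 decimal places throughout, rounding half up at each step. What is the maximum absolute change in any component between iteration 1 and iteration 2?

0.3832

Iteration 1:
  α = (10 - (-4)·1.0000 - (1)·1.0000) / (7) = 1.8571
  β = (-3 - (3)·1.0000 - (2)·1.0000) / (-9) = 0.8889
  γ = (-7 - (-3)·1.0000 - (1)·1.0000) / (7) = -0.7143
Iteration 2:
  α = (10 - (-4)·0.8889 - (1)·-0.7143) / (7) = 2.0386
  β = (-3 - (3)·1.8571 - (2)·-0.7143) / (-9) = 0.7936
  γ = (-7 - (-3)·1.8571 - (1)·0.8889) / (7) = -0.3311
Change: (0.1815, -0.0953, 0.3832) → max |·| = 0.3832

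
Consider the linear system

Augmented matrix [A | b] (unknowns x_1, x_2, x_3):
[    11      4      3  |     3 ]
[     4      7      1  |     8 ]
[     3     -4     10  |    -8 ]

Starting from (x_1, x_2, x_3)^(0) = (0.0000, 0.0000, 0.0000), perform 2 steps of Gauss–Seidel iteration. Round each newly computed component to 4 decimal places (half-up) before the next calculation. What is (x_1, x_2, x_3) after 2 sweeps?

(0.0466, 1.1858, -0.3397)

Iteration 1:
  x_1 = (3 - (4)·0.0000 - (3)·0.0000) / (11) = 0.2727
  x_2 = (8 - (4)·0.2727 - (1)·0.0000) / (7) = 0.9870
  x_3 = (-8 - (3)·0.2727 - (-4)·0.9870) / (10) = -0.4870
Iteration 2:
  x_1 = (3 - (4)·0.9870 - (3)·-0.4870) / (11) = 0.0466
  x_2 = (8 - (4)·0.0466 - (1)·-0.4870) / (7) = 1.1858
  x_3 = (-8 - (3)·0.0466 - (-4)·1.1858) / (10) = -0.3397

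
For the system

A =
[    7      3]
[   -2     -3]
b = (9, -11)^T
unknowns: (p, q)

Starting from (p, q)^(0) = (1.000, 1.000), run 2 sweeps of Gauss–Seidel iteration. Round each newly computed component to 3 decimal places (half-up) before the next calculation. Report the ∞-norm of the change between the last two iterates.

0.898

Iteration 1:
  p = (9 - (3)·1.000) / (7) = 0.857
  q = (-11 - (-2)·0.857) / (-3) = 3.095
Iteration 2:
  p = (9 - (3)·3.095) / (7) = -0.041
  q = (-11 - (-2)·-0.041) / (-3) = 3.694
Change: (-0.898, 0.599) → max |·| = 0.898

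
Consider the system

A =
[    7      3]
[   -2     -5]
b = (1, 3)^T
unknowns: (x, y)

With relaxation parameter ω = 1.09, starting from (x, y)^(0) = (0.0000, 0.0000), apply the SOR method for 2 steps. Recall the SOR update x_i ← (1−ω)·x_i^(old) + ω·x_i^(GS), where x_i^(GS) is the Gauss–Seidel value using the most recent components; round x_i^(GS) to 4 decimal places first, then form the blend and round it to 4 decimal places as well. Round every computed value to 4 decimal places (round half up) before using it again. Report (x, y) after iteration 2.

Iteration 1:
  x: GS value = (1 - (3)·0.0000) / (7) = 0.1429;  x ← (1−ω)·0.0000 + ω·0.1429 = 0.1558
  y: GS value = (3 - (-2)·0.1558) / (-5) = -0.6623;  y ← (1−ω)·0.0000 + ω·-0.6623 = -0.7219
Iteration 2:
  x: GS value = (1 - (3)·-0.7219) / (7) = 0.4522;  x ← (1−ω)·0.1558 + ω·0.4522 = 0.4789
  y: GS value = (3 - (-2)·0.4789) / (-5) = -0.7916;  y ← (1−ω)·-0.7219 + ω·-0.7916 = -0.7979

(0.4789, -0.7979)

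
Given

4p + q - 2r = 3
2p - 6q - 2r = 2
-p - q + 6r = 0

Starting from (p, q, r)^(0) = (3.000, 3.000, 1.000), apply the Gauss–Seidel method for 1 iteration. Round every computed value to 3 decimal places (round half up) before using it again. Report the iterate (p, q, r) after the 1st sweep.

Iteration 1:
  p = (3 - (1)·3.000 - (-2)·1.000) / (4) = 0.500
  q = (2 - (2)·0.500 - (-2)·1.000) / (-6) = -0.500
  r = (0 - (-1)·0.500 - (-1)·-0.500) / (6) = 0.000

(0.500, -0.500, 0.000)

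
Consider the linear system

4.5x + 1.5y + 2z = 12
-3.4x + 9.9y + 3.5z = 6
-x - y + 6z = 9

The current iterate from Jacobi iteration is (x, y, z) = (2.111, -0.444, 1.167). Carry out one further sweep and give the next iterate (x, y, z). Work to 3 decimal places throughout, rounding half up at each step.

One sweep:
  x = (12 - (1.5)·-0.444 - (2)·1.167) / (4.5) = 2.296
  y = (6 - (-3.4)·2.111 - (3.5)·1.167) / (9.9) = 0.918
  z = (9 - (-1)·2.111 - (-1)·-0.444) / (6) = 1.778

(2.296, 0.918, 1.778)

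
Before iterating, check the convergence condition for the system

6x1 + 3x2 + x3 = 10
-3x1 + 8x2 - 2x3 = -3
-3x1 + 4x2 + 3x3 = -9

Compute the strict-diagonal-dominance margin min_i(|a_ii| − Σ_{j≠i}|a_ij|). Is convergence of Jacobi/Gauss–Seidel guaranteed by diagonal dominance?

row 1: |6| − (3+1) = 2
row 2: |8| − (3+2) = 3
row 3: |3| − (3+4) = -4
minimum over rows = -4 → not strictly diagonally dominant

-4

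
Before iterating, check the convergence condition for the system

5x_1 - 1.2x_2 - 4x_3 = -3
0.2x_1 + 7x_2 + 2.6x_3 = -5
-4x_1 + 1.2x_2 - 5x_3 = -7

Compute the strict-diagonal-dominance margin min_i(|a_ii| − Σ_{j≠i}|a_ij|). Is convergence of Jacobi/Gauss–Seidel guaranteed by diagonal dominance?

row 1: |5| − (1.2+4) = -0.2
row 2: |7| − (0.2+2.6) = 4.2
row 3: |-5| − (4+1.2) = -0.2
minimum over rows = -0.2 → not strictly diagonally dominant

-0.2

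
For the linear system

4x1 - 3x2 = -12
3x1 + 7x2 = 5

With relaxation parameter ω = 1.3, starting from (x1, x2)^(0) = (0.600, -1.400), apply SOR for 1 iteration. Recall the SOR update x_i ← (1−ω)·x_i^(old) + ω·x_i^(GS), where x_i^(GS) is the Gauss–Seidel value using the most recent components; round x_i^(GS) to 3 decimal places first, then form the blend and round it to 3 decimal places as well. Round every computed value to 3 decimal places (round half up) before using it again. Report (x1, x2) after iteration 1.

(-5.445, 4.382)

Iteration 1:
  x1: GS value = (-12 - (-3)·-1.400) / (4) = -4.050;  x1 ← (1−ω)·0.600 + ω·-4.050 = -5.445
  x2: GS value = (5 - (3)·-5.445) / (7) = 3.048;  x2 ← (1−ω)·-1.400 + ω·3.048 = 4.382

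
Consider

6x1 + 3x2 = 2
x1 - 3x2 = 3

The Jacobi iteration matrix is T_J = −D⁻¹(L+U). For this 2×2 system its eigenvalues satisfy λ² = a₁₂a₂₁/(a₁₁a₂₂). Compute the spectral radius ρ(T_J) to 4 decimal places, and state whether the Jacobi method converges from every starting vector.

a₁₂a₂₁/(a₁₁a₂₂) = (3)·(1) / ((6)·(-3)) = -0.166667
ρ = √|-0.166667| = √0.166667 = 0.4082
ρ < 1, so Jacobi converges

0.4082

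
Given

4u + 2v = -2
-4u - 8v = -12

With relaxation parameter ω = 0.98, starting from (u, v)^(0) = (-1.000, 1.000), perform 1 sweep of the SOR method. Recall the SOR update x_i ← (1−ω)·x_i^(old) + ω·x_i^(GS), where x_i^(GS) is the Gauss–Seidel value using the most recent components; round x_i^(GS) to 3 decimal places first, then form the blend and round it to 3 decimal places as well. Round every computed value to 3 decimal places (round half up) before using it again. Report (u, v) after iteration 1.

Iteration 1:
  u: GS value = (-2 - (2)·1.000) / (4) = -1.000;  u ← (1−ω)·-1.000 + ω·-1.000 = -1.000
  v: GS value = (-12 - (-4)·-1.000) / (-8) = 2.000;  v ← (1−ω)·1.000 + ω·2.000 = 1.980

(-1.000, 1.980)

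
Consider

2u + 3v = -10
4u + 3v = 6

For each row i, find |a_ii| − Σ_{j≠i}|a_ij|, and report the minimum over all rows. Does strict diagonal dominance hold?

-1

row 1: |2| − (3) = -1
row 2: |3| − (4) = -1
minimum over rows = -1 → not strictly diagonally dominant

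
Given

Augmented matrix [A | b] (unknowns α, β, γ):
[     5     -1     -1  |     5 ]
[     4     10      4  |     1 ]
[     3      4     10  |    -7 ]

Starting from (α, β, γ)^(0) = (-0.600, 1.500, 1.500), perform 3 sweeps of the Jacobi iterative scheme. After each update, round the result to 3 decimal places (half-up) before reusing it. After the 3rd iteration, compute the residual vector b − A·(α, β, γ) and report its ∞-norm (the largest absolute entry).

1.462

Iteration 1:
  α = (5 - (-1)·1.500 - (-1)·1.500) / (5) = 1.600
  β = (1 - (4)·-0.600 - (4)·1.500) / (10) = -0.260
  γ = (-7 - (3)·-0.600 - (4)·1.500) / (10) = -1.120
Iteration 2:
  α = (5 - (-1)·-0.260 - (-1)·-1.120) / (5) = 0.724
  β = (1 - (4)·1.600 - (4)·-1.120) / (10) = -0.092
  γ = (-7 - (3)·1.600 - (4)·-0.260) / (10) = -1.076
Iteration 3:
  α = (5 - (-1)·-0.092 - (-1)·-1.076) / (5) = 0.766
  β = (1 - (4)·0.724 - (4)·-1.076) / (10) = 0.241
  γ = (-7 - (3)·0.724 - (4)·-0.092) / (10) = -0.880
Residual b − A·x = (0.531, -0.954, -1.462); ∞-norm = 1.462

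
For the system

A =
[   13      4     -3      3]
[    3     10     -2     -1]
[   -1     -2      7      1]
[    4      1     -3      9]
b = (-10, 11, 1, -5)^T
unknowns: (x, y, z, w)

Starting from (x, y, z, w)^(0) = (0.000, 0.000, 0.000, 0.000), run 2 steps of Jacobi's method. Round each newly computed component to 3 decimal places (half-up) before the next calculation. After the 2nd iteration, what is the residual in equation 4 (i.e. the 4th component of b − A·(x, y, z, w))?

1.353

Iteration 1:
  x = (-10 - (4)·0.000 - (-3)·0.000 - (3)·0.000) / (13) = -0.769
  y = (11 - (3)·0.000 - (-2)·0.000 - (-1)·0.000) / (10) = 1.100
  z = (1 - (-1)·0.000 - (-2)·0.000 - (1)·0.000) / (7) = 0.143
  w = (-5 - (4)·0.000 - (1)·0.000 - (-3)·0.000) / (9) = -0.556
Iteration 2:
  x = (-10 - (4)·1.100 - (-3)·0.143 - (3)·-0.556) / (13) = -0.946
  y = (11 - (3)·-0.769 - (-2)·0.143 - (-1)·-0.556) / (10) = 1.304
  z = (1 - (-1)·-0.769 - (-2)·1.100 - (1)·-0.556) / (7) = 0.427
  w = (-5 - (4)·-0.769 - (1)·1.100 - (-3)·0.143) / (9) = -0.288
Residual b − A·x = (-0.773, 1.364, -0.039, 1.353)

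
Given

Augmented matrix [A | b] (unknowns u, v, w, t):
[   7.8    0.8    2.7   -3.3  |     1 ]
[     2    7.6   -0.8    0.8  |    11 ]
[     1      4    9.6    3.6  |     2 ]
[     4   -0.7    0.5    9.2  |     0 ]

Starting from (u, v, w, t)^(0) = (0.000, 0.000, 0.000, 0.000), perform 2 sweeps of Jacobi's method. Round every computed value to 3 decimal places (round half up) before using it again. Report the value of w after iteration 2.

-0.408

Iteration 1:
  u = (1 - (0.8)·0.000 - (2.7)·0.000 - (-3.3)·0.000) / (7.8) = 0.128
  v = (11 - (2)·0.000 - (-0.8)·0.000 - (0.8)·0.000) / (7.6) = 1.447
  w = (2 - (1)·0.000 - (4)·0.000 - (3.6)·0.000) / (9.6) = 0.208
  t = (0 - (4)·0.000 - (-0.7)·0.000 - (0.5)·0.000) / (9.2) = 0.000
Iteration 2:
  u = (1 - (0.8)·1.447 - (2.7)·0.208 - (-3.3)·0.000) / (7.8) = -0.092
  v = (11 - (2)·0.128 - (-0.8)·0.208 - (0.8)·0.000) / (7.6) = 1.436
  w = (2 - (1)·0.128 - (4)·1.447 - (3.6)·0.000) / (9.6) = -0.408
  t = (0 - (4)·0.128 - (-0.7)·1.447 - (0.5)·0.208) / (9.2) = 0.043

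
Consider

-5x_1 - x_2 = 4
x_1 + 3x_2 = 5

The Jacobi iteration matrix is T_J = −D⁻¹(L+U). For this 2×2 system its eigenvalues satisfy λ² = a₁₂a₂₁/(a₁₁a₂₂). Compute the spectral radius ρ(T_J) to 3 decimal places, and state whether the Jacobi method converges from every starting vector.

0.258

a₁₂a₂₁/(a₁₁a₂₂) = (-1)·(1) / ((-5)·(3)) = 0.066667
ρ = √|0.066667| = √0.066667 = 0.258
ρ < 1, so Jacobi converges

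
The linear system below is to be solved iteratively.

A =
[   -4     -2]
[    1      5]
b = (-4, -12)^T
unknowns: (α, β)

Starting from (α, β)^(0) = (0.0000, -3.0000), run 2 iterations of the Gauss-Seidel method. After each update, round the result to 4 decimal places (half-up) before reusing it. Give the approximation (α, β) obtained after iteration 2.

Iteration 1:
  α = (-4 - (-2)·-3.0000) / (-4) = 2.5000
  β = (-12 - (1)·2.5000) / (5) = -2.9000
Iteration 2:
  α = (-4 - (-2)·-2.9000) / (-4) = 2.4500
  β = (-12 - (1)·2.4500) / (5) = -2.8900

(2.4500, -2.8900)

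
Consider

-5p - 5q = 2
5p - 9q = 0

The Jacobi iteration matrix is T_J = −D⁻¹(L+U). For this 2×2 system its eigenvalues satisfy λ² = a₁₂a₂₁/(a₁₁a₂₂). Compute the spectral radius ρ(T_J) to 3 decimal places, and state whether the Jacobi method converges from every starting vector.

0.745

a₁₂a₂₁/(a₁₁a₂₂) = (-5)·(5) / ((-5)·(-9)) = -0.555556
ρ = √|-0.555556| = √0.555556 = 0.745
ρ < 1, so Jacobi converges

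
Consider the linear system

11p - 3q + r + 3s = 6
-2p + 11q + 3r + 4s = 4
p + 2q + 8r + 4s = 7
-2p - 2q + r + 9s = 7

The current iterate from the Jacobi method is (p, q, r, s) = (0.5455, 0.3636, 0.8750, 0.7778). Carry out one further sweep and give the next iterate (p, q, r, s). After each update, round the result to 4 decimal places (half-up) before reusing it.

(0.3529, -0.0587, 0.3270, 0.8826)

One sweep:
  p = (6 - (-3)·0.3636 - (1)·0.8750 - (3)·0.7778) / (11) = 0.3529
  q = (4 - (-2)·0.5455 - (3)·0.8750 - (4)·0.7778) / (11) = -0.0587
  r = (7 - (1)·0.5455 - (2)·0.3636 - (4)·0.7778) / (8) = 0.3270
  s = (7 - (-2)·0.5455 - (-2)·0.3636 - (1)·0.8750) / (9) = 0.8826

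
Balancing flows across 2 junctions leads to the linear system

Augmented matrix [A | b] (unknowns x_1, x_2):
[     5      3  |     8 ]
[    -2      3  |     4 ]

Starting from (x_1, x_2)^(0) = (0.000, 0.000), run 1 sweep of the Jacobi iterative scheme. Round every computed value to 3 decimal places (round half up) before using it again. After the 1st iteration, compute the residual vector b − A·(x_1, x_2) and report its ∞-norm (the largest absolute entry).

3.999

Iteration 1:
  x_1 = (8 - (3)·0.000) / (5) = 1.600
  x_2 = (4 - (-2)·0.000) / (3) = 1.333
Residual b − A·x = (-3.999, 3.201); ∞-norm = 3.999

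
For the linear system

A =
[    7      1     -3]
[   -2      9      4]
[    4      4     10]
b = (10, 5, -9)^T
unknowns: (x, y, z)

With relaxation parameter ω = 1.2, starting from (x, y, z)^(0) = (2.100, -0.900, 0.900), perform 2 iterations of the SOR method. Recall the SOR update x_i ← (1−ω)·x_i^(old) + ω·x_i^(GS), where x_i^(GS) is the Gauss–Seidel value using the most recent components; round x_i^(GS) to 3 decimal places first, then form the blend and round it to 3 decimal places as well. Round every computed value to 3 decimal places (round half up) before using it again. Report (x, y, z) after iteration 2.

(-0.154, 1.836, -1.368)

Iteration 1:
  x: GS value = (10 - (1)·-0.900 - (-3)·0.900) / (7) = 1.943;  x ← (1−ω)·2.100 + ω·1.943 = 1.912
  y: GS value = (5 - (-2)·1.912 - (4)·0.900) / (9) = 0.580;  y ← (1−ω)·-0.900 + ω·0.580 = 0.876
  z: GS value = (-9 - (4)·1.912 - (4)·0.876) / (10) = -2.015;  z ← (1−ω)·0.900 + ω·-2.015 = -2.598
Iteration 2:
  x: GS value = (10 - (1)·0.876 - (-3)·-2.598) / (7) = 0.190;  x ← (1−ω)·1.912 + ω·0.190 = -0.154
  y: GS value = (5 - (-2)·-0.154 - (4)·-2.598) / (9) = 1.676;  y ← (1−ω)·0.876 + ω·1.676 = 1.836
  z: GS value = (-9 - (4)·-0.154 - (4)·1.836) / (10) = -1.573;  z ← (1−ω)·-2.598 + ω·-1.573 = -1.368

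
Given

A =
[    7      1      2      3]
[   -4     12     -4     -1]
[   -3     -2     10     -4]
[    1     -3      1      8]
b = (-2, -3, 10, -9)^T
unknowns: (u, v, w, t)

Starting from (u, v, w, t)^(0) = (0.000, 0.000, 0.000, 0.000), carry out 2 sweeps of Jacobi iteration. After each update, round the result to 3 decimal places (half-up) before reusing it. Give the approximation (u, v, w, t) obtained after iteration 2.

Iteration 1:
  u = (-2 - (1)·0.000 - (2)·0.000 - (3)·0.000) / (7) = -0.286
  v = (-3 - (-4)·0.000 - (-4)·0.000 - (-1)·0.000) / (12) = -0.250
  w = (10 - (-3)·0.000 - (-2)·0.000 - (-4)·0.000) / (10) = 1.000
  t = (-9 - (1)·0.000 - (-3)·0.000 - (1)·0.000) / (8) = -1.125
Iteration 2:
  u = (-2 - (1)·-0.250 - (2)·1.000 - (3)·-1.125) / (7) = -0.054
  v = (-3 - (-4)·-0.286 - (-4)·1.000 - (-1)·-1.125) / (12) = -0.106
  w = (10 - (-3)·-0.286 - (-2)·-0.250 - (-4)·-1.125) / (10) = 0.414
  t = (-9 - (1)·-0.286 - (-3)·-0.250 - (1)·1.000) / (8) = -1.308

(-0.054, -0.106, 0.414, -1.308)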